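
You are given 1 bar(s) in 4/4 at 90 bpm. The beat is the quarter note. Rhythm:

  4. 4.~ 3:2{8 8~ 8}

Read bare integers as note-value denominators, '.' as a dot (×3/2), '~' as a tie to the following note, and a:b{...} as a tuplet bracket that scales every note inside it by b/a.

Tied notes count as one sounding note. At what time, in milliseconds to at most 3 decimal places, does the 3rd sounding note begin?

note 3 onset = 10/3b = 2222.222ms

1. 0.0ms @ 0 + 1000.0ms (3/2)
2. 1000.0ms @ 3/2 + 1222.222ms (11/6)
3. 2222.222ms @ 10/3 + 444.444ms (2/3)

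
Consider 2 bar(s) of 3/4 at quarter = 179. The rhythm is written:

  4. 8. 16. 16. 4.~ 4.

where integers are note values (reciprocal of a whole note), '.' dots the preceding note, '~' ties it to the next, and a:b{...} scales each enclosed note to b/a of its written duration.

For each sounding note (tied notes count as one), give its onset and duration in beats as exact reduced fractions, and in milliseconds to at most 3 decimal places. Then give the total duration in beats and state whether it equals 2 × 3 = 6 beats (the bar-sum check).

1) 0.0ms=0b +502.793ms=3/2b
2) 502.793ms=3/2b +251.397ms=3/4b
3) 754.19ms=9/4b +125.698ms=3/8b
4) 879.888ms=21/8b +125.698ms=3/8b
5) 1005.587ms=3b +1005.587ms=3b
Σ=6b of 6 (179bpm 3/4) — PASS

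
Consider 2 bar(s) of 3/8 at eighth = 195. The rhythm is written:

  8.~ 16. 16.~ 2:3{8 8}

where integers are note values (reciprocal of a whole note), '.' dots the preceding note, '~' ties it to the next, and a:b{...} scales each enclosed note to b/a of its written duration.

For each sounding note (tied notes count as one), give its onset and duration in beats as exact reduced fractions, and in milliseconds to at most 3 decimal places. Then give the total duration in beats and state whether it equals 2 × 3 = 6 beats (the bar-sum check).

1) 0.0ms=0b +692.308ms=9/4b
2) 692.308ms=9/4b +692.308ms=9/4b
3) 1384.615ms=9/2b +461.538ms=3/2b
Σ=6b of 6 (195bpm 3/8) — PASS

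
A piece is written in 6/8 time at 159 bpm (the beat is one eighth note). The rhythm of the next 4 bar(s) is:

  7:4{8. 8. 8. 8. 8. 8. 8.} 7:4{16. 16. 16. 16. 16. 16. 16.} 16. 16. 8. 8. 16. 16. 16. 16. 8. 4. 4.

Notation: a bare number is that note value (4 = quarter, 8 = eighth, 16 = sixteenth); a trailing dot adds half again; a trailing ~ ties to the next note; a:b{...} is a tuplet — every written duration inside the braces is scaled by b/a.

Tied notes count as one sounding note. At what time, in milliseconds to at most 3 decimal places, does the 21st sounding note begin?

1. 0.0ms @ 0 + 323.45ms (6/7)
2. 323.45ms @ 6/7 + 323.45ms (6/7)
3. 646.9ms @ 12/7 + 323.45ms (6/7)
4. 970.35ms @ 18/7 + 323.45ms (6/7)
5. 1293.801ms @ 24/7 + 323.45ms (6/7)
6. 1617.251ms @ 30/7 + 323.45ms (6/7)
7. 1940.701ms @ 36/7 + 323.45ms (6/7)
8. 2264.151ms @ 6 + 161.725ms (3/7)
9. 2425.876ms @ 45/7 + 161.725ms (3/7)
10. 2587.601ms @ 48/7 + 161.725ms (3/7)
11. 2749.326ms @ 51/7 + 161.725ms (3/7)
12. 2911.051ms @ 54/7 + 161.725ms (3/7)
13. 3072.776ms @ 57/7 + 161.725ms (3/7)
14. 3234.501ms @ 60/7 + 161.725ms (3/7)
15. 3396.226ms @ 9 + 283.019ms (3/4)
16. 3679.245ms @ 39/4 + 283.019ms (3/4)
17. 3962.264ms @ 21/2 + 566.038ms (3/2)
18. 4528.302ms @ 12 + 566.038ms (3/2)
19. 5094.34ms @ 27/2 + 283.019ms (3/4)
20. 5377.358ms @ 57/4 + 283.019ms (3/4)
21. 5660.377ms @ 15 + 283.019ms (3/4)
22. 5943.396ms @ 63/4 + 283.019ms (3/4)
23. 6226.415ms @ 33/2 + 566.038ms (3/2)
24. 6792.453ms @ 18 + 1132.075ms (3)
25. 7924.528ms @ 21 + 1132.075ms (3)

note 21 onset = 15b = 5660.377ms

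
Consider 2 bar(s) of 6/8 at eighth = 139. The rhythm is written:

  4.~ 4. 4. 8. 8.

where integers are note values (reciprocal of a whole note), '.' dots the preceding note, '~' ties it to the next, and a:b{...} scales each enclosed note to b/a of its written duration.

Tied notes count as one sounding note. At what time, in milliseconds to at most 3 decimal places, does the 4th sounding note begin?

note 4 onset = 21/2b = 4532.374ms

1. 0.0ms @ 0 + 2589.928ms (6)
2. 2589.928ms @ 6 + 1294.964ms (3)
3. 3884.892ms @ 9 + 647.482ms (3/2)
4. 4532.374ms @ 21/2 + 647.482ms (3/2)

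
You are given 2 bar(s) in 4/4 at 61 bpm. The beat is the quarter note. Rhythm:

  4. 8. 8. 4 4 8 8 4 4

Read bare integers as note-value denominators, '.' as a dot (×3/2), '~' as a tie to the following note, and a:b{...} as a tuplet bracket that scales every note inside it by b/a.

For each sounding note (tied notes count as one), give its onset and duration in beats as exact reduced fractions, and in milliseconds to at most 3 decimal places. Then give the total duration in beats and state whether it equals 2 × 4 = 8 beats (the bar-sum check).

1) 0.0ms=0b +1475.41ms=3/2b
2) 1475.41ms=3/2b +737.705ms=3/4b
3) 2213.115ms=9/4b +737.705ms=3/4b
4) 2950.82ms=3b +983.607ms=1b
5) 3934.426ms=4b +983.607ms=1b
6) 4918.033ms=5b +491.803ms=1/2b
7) 5409.836ms=11/2b +491.803ms=1/2b
8) 5901.639ms=6b +983.607ms=1b
9) 6885.246ms=7b +983.607ms=1b
Σ=8b of 8 (61bpm 4/4) — PASS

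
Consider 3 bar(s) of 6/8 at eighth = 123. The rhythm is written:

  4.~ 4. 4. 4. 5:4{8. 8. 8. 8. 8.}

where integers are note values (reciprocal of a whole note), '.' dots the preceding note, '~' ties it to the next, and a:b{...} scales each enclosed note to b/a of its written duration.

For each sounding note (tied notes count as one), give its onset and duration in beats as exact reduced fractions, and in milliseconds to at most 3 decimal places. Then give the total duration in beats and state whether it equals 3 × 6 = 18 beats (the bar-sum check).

1) 0.0ms=0b +2926.829ms=6b
2) 2926.829ms=6b +1463.415ms=3b
3) 4390.244ms=9b +1463.415ms=3b
4) 5853.659ms=12b +585.366ms=6/5b
5) 6439.024ms=66/5b +585.366ms=6/5b
6) 7024.39ms=72/5b +585.366ms=6/5b
7) 7609.756ms=78/5b +585.366ms=6/5b
8) 8195.122ms=84/5b +585.366ms=6/5b
Σ=18b of 18 (123bpm 6/8) — PASS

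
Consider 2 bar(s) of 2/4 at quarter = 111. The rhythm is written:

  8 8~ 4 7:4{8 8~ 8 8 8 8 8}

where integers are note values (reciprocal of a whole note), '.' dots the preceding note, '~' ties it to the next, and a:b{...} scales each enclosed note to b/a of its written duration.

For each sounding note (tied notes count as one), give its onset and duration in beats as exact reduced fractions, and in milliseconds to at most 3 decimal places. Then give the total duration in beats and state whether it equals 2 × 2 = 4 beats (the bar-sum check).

1) 0.0ms=0b +270.27ms=1/2b
2) 270.27ms=1/2b +810.811ms=3/2b
3) 1081.081ms=2b +154.44ms=2/7b
4) 1235.521ms=16/7b +308.88ms=4/7b
5) 1544.402ms=20/7b +154.44ms=2/7b
6) 1698.842ms=22/7b +154.44ms=2/7b
7) 1853.282ms=24/7b +154.44ms=2/7b
8) 2007.722ms=26/7b +154.44ms=2/7b
Σ=4b of 4 (111bpm 2/4) — PASS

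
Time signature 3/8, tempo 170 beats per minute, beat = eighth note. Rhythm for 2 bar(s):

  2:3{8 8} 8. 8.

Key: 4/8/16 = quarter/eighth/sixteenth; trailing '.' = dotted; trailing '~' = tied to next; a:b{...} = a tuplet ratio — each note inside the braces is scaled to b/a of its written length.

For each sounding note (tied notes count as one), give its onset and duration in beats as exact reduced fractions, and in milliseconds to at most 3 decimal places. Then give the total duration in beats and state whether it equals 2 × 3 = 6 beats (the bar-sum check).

1) 0.0ms=0b +529.412ms=3/2b
2) 529.412ms=3/2b +529.412ms=3/2b
3) 1058.824ms=3b +529.412ms=3/2b
4) 1588.235ms=9/2b +529.412ms=3/2b
Σ=6b of 6 (170bpm 3/8) — PASS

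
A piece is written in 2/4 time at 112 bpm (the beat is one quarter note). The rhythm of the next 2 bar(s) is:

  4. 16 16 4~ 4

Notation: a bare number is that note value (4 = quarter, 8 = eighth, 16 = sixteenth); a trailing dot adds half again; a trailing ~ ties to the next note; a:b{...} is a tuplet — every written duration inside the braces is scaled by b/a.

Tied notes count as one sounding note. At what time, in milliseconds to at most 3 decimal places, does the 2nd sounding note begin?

note 2 onset = 3/2b = 803.571ms

1. 0.0ms @ 0 + 803.571ms (3/2)
2. 803.571ms @ 3/2 + 133.929ms (1/4)
3. 937.5ms @ 7/4 + 133.929ms (1/4)
4. 1071.429ms @ 2 + 1071.429ms (2)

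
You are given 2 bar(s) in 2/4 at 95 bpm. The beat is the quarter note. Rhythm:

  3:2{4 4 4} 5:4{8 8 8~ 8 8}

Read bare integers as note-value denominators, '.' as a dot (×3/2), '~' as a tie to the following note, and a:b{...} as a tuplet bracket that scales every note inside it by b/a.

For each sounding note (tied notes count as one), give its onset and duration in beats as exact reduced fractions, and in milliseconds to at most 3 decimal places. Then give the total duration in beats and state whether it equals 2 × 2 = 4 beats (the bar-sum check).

1) 0.0ms=0b +421.053ms=2/3b
2) 421.053ms=2/3b +421.053ms=2/3b
3) 842.105ms=4/3b +421.053ms=2/3b
4) 1263.158ms=2b +252.632ms=2/5b
5) 1515.789ms=12/5b +252.632ms=2/5b
6) 1768.421ms=14/5b +505.263ms=4/5b
7) 2273.684ms=18/5b +252.632ms=2/5b
Σ=4b of 4 (95bpm 2/4) — PASS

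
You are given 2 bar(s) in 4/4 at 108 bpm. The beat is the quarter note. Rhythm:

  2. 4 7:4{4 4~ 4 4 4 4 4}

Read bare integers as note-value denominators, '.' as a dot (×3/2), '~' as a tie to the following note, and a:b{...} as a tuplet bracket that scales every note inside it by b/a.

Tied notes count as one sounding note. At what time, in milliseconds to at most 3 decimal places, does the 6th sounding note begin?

note 6 onset = 44/7b = 3492.063ms

1. 0.0ms @ 0 + 1666.667ms (3)
2. 1666.667ms @ 3 + 555.556ms (1)
3. 2222.222ms @ 4 + 317.46ms (4/7)
4. 2539.683ms @ 32/7 + 634.921ms (8/7)
5. 3174.603ms @ 40/7 + 317.46ms (4/7)
6. 3492.063ms @ 44/7 + 317.46ms (4/7)
7. 3809.524ms @ 48/7 + 317.46ms (4/7)
8. 4126.984ms @ 52/7 + 317.46ms (4/7)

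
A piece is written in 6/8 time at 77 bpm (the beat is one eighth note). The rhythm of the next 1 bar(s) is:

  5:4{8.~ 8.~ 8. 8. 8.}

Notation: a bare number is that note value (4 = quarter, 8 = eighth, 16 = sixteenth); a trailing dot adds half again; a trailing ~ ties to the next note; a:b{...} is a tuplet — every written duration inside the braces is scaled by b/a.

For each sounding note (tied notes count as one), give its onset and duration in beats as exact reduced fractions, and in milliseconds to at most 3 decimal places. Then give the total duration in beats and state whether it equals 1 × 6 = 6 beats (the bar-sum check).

1) 0.0ms=0b +2805.195ms=18/5b
2) 2805.195ms=18/5b +935.065ms=6/5b
3) 3740.26ms=24/5b +935.065ms=6/5b
Σ=6b of 6 (77bpm 6/8) — PASS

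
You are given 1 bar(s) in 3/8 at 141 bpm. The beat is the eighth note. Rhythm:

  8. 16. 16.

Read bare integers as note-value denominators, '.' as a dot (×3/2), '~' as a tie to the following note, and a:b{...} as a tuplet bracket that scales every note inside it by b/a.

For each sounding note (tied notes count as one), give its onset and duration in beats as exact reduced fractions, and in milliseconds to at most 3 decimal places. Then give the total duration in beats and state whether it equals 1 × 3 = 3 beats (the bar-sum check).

1) 0.0ms=0b +638.298ms=3/2b
2) 638.298ms=3/2b +319.149ms=3/4b
3) 957.447ms=9/4b +319.149ms=3/4b
Σ=3b of 3 (141bpm 3/8) — PASS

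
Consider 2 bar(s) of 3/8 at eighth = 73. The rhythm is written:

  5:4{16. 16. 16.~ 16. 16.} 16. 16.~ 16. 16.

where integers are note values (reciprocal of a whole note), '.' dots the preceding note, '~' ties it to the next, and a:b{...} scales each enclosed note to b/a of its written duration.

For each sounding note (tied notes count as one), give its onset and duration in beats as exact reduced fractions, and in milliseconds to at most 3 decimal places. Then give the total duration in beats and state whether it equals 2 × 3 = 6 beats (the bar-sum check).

1) 0.0ms=0b +493.151ms=3/5b
2) 493.151ms=3/5b +493.151ms=3/5b
3) 986.301ms=6/5b +986.301ms=6/5b
4) 1972.603ms=12/5b +493.151ms=3/5b
5) 2465.753ms=3b +616.438ms=3/4b
6) 3082.192ms=15/4b +1232.877ms=3/2b
7) 4315.068ms=21/4b +616.438ms=3/4b
Σ=6b of 6 (73bpm 3/8) — PASS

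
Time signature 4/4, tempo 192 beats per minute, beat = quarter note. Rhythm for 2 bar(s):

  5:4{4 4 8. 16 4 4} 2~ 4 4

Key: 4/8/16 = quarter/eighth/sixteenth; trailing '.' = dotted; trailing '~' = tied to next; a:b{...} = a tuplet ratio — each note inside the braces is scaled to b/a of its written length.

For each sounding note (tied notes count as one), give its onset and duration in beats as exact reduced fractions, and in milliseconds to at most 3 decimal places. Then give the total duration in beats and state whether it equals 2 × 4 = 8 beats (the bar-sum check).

1) 0.0ms=0b +250.0ms=4/5b
2) 250.0ms=4/5b +250.0ms=4/5b
3) 500.0ms=8/5b +187.5ms=3/5b
4) 687.5ms=11/5b +62.5ms=1/5b
5) 750.0ms=12/5b +250.0ms=4/5b
6) 1000.0ms=16/5b +250.0ms=4/5b
7) 1250.0ms=4b +937.5ms=3b
8) 2187.5ms=7b +312.5ms=1b
Σ=8b of 8 (192bpm 4/4) — PASS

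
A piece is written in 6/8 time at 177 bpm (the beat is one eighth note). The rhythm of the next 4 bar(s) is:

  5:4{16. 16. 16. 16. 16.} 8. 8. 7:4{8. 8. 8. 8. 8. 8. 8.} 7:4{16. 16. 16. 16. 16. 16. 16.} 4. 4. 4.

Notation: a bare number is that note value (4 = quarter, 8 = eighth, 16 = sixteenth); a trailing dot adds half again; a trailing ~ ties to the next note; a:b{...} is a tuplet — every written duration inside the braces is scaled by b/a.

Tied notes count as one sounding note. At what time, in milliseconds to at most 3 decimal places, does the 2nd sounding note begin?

1. 0.0ms @ 0 + 203.39ms (3/5)
2. 203.39ms @ 3/5 + 203.39ms (3/5)
3. 406.78ms @ 6/5 + 203.39ms (3/5)
4. 610.169ms @ 9/5 + 203.39ms (3/5)
5. 813.559ms @ 12/5 + 203.39ms (3/5)
6. 1016.949ms @ 3 + 508.475ms (3/2)
7. 1525.424ms @ 9/2 + 508.475ms (3/2)
8. 2033.898ms @ 6 + 290.557ms (6/7)
9. 2324.455ms @ 48/7 + 290.557ms (6/7)
10. 2615.012ms @ 54/7 + 290.557ms (6/7)
11. 2905.569ms @ 60/7 + 290.557ms (6/7)
12. 3196.126ms @ 66/7 + 290.557ms (6/7)
13. 3486.683ms @ 72/7 + 290.557ms (6/7)
14. 3777.24ms @ 78/7 + 290.557ms (6/7)
15. 4067.797ms @ 12 + 145.278ms (3/7)
16. 4213.075ms @ 87/7 + 145.278ms (3/7)
17. 4358.354ms @ 90/7 + 145.278ms (3/7)
18. 4503.632ms @ 93/7 + 145.278ms (3/7)
19. 4648.91ms @ 96/7 + 145.278ms (3/7)
20. 4794.189ms @ 99/7 + 145.278ms (3/7)
21. 4939.467ms @ 102/7 + 145.278ms (3/7)
22. 5084.746ms @ 15 + 1016.949ms (3)
23. 6101.695ms @ 18 + 1016.949ms (3)
24. 7118.644ms @ 21 + 1016.949ms (3)

note 2 onset = 3/5b = 203.39ms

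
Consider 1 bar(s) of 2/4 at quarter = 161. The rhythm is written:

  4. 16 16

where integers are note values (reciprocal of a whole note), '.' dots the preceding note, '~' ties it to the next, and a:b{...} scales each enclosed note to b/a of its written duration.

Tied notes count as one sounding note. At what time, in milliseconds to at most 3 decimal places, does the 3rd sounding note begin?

note 3 onset = 7/4b = 652.174ms

1. 0.0ms @ 0 + 559.006ms (3/2)
2. 559.006ms @ 3/2 + 93.168ms (1/4)
3. 652.174ms @ 7/4 + 93.168ms (1/4)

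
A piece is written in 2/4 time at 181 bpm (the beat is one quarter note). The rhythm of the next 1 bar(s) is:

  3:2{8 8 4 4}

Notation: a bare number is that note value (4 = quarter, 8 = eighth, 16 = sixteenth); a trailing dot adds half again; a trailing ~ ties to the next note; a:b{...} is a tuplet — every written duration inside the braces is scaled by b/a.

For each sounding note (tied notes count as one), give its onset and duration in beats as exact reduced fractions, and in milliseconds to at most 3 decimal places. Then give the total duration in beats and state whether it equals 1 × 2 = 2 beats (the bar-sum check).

1) 0.0ms=0b +110.497ms=1/3b
2) 110.497ms=1/3b +110.497ms=1/3b
3) 220.994ms=2/3b +220.994ms=2/3b
4) 441.989ms=4/3b +220.994ms=2/3b
Σ=2b of 2 (181bpm 2/4) — PASS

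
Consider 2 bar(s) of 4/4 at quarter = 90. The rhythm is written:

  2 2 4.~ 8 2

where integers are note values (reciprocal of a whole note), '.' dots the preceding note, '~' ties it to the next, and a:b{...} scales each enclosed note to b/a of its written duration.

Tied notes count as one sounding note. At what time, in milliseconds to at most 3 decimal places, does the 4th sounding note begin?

1. 0.0ms @ 0 + 1333.333ms (2)
2. 1333.333ms @ 2 + 1333.333ms (2)
3. 2666.667ms @ 4 + 1333.333ms (2)
4. 4000.0ms @ 6 + 1333.333ms (2)

note 4 onset = 6b = 4000.0ms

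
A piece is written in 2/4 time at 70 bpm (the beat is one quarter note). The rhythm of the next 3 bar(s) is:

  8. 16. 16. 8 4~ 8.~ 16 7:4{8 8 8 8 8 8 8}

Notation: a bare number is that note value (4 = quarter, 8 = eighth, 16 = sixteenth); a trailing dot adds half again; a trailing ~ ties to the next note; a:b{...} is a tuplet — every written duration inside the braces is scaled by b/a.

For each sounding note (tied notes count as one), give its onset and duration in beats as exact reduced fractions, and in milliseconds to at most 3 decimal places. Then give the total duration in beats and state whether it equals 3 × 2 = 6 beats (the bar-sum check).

1) 0.0ms=0b +642.857ms=3/4b
2) 642.857ms=3/4b +321.429ms=3/8b
3) 964.286ms=9/8b +321.429ms=3/8b
4) 1285.714ms=3/2b +428.571ms=1/2b
5) 1714.286ms=2b +1714.286ms=2b
6) 3428.571ms=4b +244.898ms=2/7b
7) 3673.469ms=30/7b +244.898ms=2/7b
8) 3918.367ms=32/7b +244.898ms=2/7b
9) 4163.265ms=34/7b +244.898ms=2/7b
10) 4408.163ms=36/7b +244.898ms=2/7b
11) 4653.061ms=38/7b +244.898ms=2/7b
12) 4897.959ms=40/7b +244.898ms=2/7b
Σ=6b of 6 (70bpm 2/4) — PASS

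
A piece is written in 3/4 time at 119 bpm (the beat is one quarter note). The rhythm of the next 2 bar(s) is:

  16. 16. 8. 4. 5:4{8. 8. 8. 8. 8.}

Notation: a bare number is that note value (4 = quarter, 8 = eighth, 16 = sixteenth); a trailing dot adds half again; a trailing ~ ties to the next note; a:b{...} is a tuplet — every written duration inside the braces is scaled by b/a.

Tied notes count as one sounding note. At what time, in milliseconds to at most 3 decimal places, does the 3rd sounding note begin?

1. 0.0ms @ 0 + 189.076ms (3/8)
2. 189.076ms @ 3/8 + 189.076ms (3/8)
3. 378.151ms @ 3/4 + 378.151ms (3/4)
4. 756.303ms @ 3/2 + 756.303ms (3/2)
5. 1512.605ms @ 3 + 302.521ms (3/5)
6. 1815.126ms @ 18/5 + 302.521ms (3/5)
7. 2117.647ms @ 21/5 + 302.521ms (3/5)
8. 2420.168ms @ 24/5 + 302.521ms (3/5)
9. 2722.689ms @ 27/5 + 302.521ms (3/5)

note 3 onset = 3/4b = 378.151ms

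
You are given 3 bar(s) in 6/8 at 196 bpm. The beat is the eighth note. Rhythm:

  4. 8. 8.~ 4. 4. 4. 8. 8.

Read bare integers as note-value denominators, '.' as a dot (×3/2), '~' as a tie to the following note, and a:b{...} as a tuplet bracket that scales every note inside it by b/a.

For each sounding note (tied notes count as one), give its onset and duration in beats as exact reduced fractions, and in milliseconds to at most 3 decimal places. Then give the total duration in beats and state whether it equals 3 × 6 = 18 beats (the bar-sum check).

1) 0.0ms=0b +918.367ms=3b
2) 918.367ms=3b +459.184ms=3/2b
3) 1377.551ms=9/2b +1377.551ms=9/2b
4) 2755.102ms=9b +918.367ms=3b
5) 3673.469ms=12b +918.367ms=3b
6) 4591.837ms=15b +459.184ms=3/2b
7) 5051.02ms=33/2b +459.184ms=3/2b
Σ=18b of 18 (196bpm 6/8) — PASS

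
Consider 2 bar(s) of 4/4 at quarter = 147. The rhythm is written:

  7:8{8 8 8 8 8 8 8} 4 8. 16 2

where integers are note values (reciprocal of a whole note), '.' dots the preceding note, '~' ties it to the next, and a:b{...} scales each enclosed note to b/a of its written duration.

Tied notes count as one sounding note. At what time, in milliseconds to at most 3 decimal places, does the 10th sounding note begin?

1. 0.0ms @ 0 + 233.236ms (4/7)
2. 233.236ms @ 4/7 + 233.236ms (4/7)
3. 466.472ms @ 8/7 + 233.236ms (4/7)
4. 699.708ms @ 12/7 + 233.236ms (4/7)
5. 932.945ms @ 16/7 + 233.236ms (4/7)
6. 1166.181ms @ 20/7 + 233.236ms (4/7)
7. 1399.417ms @ 24/7 + 233.236ms (4/7)
8. 1632.653ms @ 4 + 408.163ms (1)
9. 2040.816ms @ 5 + 306.122ms (3/4)
10. 2346.939ms @ 23/4 + 102.041ms (1/4)
11. 2448.98ms @ 6 + 816.327ms (2)

note 10 onset = 23/4b = 2346.939ms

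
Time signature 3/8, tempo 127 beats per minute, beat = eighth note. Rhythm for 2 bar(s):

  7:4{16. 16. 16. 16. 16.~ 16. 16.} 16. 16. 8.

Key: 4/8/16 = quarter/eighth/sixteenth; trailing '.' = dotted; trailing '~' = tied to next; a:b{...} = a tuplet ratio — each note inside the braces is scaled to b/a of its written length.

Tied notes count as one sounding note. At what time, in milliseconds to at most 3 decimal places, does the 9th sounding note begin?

1. 0.0ms @ 0 + 202.475ms (3/7)
2. 202.475ms @ 3/7 + 202.475ms (3/7)
3. 404.949ms @ 6/7 + 202.475ms (3/7)
4. 607.424ms @ 9/7 + 202.475ms (3/7)
5. 809.899ms @ 12/7 + 404.949ms (6/7)
6. 1214.848ms @ 18/7 + 202.475ms (3/7)
7. 1417.323ms @ 3 + 354.331ms (3/4)
8. 1771.654ms @ 15/4 + 354.331ms (3/4)
9. 2125.984ms @ 9/2 + 708.661ms (3/2)

note 9 onset = 9/2b = 2125.984ms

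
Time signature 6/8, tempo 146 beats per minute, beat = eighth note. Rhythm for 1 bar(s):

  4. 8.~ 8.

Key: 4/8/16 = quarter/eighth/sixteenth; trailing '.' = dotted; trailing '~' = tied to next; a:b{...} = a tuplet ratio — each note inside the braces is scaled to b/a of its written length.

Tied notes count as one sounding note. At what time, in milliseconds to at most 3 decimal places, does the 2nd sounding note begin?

1. 0.0ms @ 0 + 1232.877ms (3)
2. 1232.877ms @ 3 + 1232.877ms (3)

note 2 onset = 3b = 1232.877ms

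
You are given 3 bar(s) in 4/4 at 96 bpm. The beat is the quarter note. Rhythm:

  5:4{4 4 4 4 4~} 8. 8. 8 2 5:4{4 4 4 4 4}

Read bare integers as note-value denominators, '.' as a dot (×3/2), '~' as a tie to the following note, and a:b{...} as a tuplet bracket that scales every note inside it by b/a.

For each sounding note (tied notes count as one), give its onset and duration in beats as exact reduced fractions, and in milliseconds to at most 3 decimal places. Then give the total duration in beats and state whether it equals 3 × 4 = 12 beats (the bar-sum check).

1) 0.0ms=0b +500.0ms=4/5b
2) 500.0ms=4/5b +500.0ms=4/5b
3) 1000.0ms=8/5b +500.0ms=4/5b
4) 1500.0ms=12/5b +500.0ms=4/5b
5) 2000.0ms=16/5b +968.75ms=31/20b
6) 2968.75ms=19/4b +468.75ms=3/4b
7) 3437.5ms=11/2b +312.5ms=1/2b
8) 3750.0ms=6b +1250.0ms=2b
9) 5000.0ms=8b +500.0ms=4/5b
10) 5500.0ms=44/5b +500.0ms=4/5b
11) 6000.0ms=48/5b +500.0ms=4/5b
12) 6500.0ms=52/5b +500.0ms=4/5b
13) 7000.0ms=56/5b +500.0ms=4/5b
Σ=12b of 12 (96bpm 4/4) — PASS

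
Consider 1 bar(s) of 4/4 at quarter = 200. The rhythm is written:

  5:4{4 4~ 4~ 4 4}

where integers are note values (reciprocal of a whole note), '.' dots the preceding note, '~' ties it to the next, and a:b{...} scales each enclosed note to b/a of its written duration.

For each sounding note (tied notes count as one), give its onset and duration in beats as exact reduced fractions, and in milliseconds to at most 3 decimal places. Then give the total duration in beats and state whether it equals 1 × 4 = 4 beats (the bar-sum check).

1) 0.0ms=0b +240.0ms=4/5b
2) 240.0ms=4/5b +720.0ms=12/5b
3) 960.0ms=16/5b +240.0ms=4/5b
Σ=4b of 4 (200bpm 4/4) — PASS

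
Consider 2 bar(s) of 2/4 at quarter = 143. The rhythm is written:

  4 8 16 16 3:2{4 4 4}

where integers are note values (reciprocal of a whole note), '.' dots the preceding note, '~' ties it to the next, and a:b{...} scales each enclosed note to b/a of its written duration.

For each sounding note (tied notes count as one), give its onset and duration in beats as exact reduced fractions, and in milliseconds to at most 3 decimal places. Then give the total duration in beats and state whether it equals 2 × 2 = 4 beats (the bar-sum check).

1) 0.0ms=0b +419.58ms=1b
2) 419.58ms=1b +209.79ms=1/2b
3) 629.371ms=3/2b +104.895ms=1/4b
4) 734.266ms=7/4b +104.895ms=1/4b
5) 839.161ms=2b +279.72ms=2/3b
6) 1118.881ms=8/3b +279.72ms=2/3b
7) 1398.601ms=10/3b +279.72ms=2/3b
Σ=4b of 4 (143bpm 2/4) — PASS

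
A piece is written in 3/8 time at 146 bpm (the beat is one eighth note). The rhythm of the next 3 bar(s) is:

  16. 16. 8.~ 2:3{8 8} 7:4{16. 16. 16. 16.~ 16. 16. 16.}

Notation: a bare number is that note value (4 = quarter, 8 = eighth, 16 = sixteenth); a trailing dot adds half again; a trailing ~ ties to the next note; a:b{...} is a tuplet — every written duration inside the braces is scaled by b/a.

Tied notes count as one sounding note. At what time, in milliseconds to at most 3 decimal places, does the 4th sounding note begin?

note 4 onset = 9/2b = 1849.315ms

1. 0.0ms @ 0 + 308.219ms (3/4)
2. 308.219ms @ 3/4 + 308.219ms (3/4)
3. 616.438ms @ 3/2 + 1232.877ms (3)
4. 1849.315ms @ 9/2 + 616.438ms (3/2)
5. 2465.753ms @ 6 + 176.125ms (3/7)
6. 2641.879ms @ 45/7 + 176.125ms (3/7)
7. 2818.004ms @ 48/7 + 176.125ms (3/7)
8. 2994.129ms @ 51/7 + 352.25ms (6/7)
9. 3346.38ms @ 57/7 + 176.125ms (3/7)
10. 3522.505ms @ 60/7 + 176.125ms (3/7)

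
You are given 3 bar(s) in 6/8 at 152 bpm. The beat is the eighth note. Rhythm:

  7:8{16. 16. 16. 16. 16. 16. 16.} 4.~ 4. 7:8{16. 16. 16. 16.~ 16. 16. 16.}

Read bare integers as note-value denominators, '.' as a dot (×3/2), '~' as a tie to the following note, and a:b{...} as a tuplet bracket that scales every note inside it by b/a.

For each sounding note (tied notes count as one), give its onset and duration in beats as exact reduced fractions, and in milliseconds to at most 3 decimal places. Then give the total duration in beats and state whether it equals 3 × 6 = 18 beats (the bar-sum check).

1) 0.0ms=0b +338.346ms=6/7b
2) 338.346ms=6/7b +338.346ms=6/7b
3) 676.692ms=12/7b +338.346ms=6/7b
4) 1015.038ms=18/7b +338.346ms=6/7b
5) 1353.383ms=24/7b +338.346ms=6/7b
6) 1691.729ms=30/7b +338.346ms=6/7b
7) 2030.075ms=36/7b +338.346ms=6/7b
8) 2368.421ms=6b +2368.421ms=6b
9) 4736.842ms=12b +338.346ms=6/7b
10) 5075.188ms=90/7b +338.346ms=6/7b
11) 5413.534ms=96/7b +338.346ms=6/7b
12) 5751.88ms=102/7b +676.692ms=12/7b
13) 6428.571ms=114/7b +338.346ms=6/7b
14) 6766.917ms=120/7b +338.346ms=6/7b
Σ=18b of 18 (152bpm 6/8) — PASS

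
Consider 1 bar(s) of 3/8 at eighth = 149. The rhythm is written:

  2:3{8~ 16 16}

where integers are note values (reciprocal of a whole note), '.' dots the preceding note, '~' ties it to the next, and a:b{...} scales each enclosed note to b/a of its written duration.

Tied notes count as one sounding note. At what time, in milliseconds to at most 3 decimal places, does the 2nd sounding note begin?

1. 0.0ms @ 0 + 906.04ms (9/4)
2. 906.04ms @ 9/4 + 302.013ms (3/4)

note 2 onset = 9/4b = 906.04ms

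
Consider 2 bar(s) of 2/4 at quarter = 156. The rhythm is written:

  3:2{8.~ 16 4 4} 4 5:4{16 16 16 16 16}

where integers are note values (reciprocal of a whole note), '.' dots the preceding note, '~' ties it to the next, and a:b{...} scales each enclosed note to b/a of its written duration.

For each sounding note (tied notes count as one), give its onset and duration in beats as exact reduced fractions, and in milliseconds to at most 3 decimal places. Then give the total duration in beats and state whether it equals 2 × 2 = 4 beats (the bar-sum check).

1) 0.0ms=0b +256.41ms=2/3b
2) 256.41ms=2/3b +256.41ms=2/3b
3) 512.821ms=4/3b +256.41ms=2/3b
4) 769.231ms=2b +384.615ms=1b
5) 1153.846ms=3b +76.923ms=1/5b
6) 1230.769ms=16/5b +76.923ms=1/5b
7) 1307.692ms=17/5b +76.923ms=1/5b
8) 1384.615ms=18/5b +76.923ms=1/5b
9) 1461.538ms=19/5b +76.923ms=1/5b
Σ=4b of 4 (156bpm 2/4) — PASS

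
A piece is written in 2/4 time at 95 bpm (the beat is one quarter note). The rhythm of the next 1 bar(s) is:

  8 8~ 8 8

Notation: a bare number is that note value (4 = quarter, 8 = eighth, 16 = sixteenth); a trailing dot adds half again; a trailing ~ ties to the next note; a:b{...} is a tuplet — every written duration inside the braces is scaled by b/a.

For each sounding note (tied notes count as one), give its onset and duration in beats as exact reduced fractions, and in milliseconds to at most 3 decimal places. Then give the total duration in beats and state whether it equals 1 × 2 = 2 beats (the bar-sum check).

1) 0.0ms=0b +315.789ms=1/2b
2) 315.789ms=1/2b +631.579ms=1b
3) 947.368ms=3/2b +315.789ms=1/2b
Σ=2b of 2 (95bpm 2/4) — PASS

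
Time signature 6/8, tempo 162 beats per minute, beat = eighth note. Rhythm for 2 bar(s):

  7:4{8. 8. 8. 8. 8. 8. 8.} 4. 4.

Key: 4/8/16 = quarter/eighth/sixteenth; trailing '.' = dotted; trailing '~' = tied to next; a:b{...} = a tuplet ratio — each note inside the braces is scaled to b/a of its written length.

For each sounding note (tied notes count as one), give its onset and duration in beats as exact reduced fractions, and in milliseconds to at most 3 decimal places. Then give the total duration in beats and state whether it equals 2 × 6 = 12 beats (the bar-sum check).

1) 0.0ms=0b +317.46ms=6/7b
2) 317.46ms=6/7b +317.46ms=6/7b
3) 634.921ms=12/7b +317.46ms=6/7b
4) 952.381ms=18/7b +317.46ms=6/7b
5) 1269.841ms=24/7b +317.46ms=6/7b
6) 1587.302ms=30/7b +317.46ms=6/7b
7) 1904.762ms=36/7b +317.46ms=6/7b
8) 2222.222ms=6b +1111.111ms=3b
9) 3333.333ms=9b +1111.111ms=3b
Σ=12b of 12 (162bpm 6/8) — PASS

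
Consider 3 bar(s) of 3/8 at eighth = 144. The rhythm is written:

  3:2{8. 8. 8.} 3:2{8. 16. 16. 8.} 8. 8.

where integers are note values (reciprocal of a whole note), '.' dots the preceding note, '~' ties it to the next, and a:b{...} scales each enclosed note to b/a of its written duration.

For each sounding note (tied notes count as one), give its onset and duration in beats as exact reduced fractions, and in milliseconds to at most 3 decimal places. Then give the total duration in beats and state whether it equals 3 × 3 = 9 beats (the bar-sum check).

1) 0.0ms=0b +416.667ms=1b
2) 416.667ms=1b +416.667ms=1b
3) 833.333ms=2b +416.667ms=1b
4) 1250.0ms=3b +416.667ms=1b
5) 1666.667ms=4b +208.333ms=1/2b
6) 1875.0ms=9/2b +208.333ms=1/2b
7) 2083.333ms=5b +416.667ms=1b
8) 2500.0ms=6b +625.0ms=3/2b
9) 3125.0ms=15/2b +625.0ms=3/2b
Σ=9b of 9 (144bpm 3/8) — PASS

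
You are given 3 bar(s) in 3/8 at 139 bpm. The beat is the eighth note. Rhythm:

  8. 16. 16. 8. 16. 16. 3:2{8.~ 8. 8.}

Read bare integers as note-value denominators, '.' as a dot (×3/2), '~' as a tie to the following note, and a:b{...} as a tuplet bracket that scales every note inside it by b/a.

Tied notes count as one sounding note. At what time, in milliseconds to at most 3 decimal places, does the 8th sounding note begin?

note 8 onset = 8b = 3453.237ms

1. 0.0ms @ 0 + 647.482ms (3/2)
2. 647.482ms @ 3/2 + 323.741ms (3/4)
3. 971.223ms @ 9/4 + 323.741ms (3/4)
4. 1294.964ms @ 3 + 647.482ms (3/2)
5. 1942.446ms @ 9/2 + 323.741ms (3/4)
6. 2266.187ms @ 21/4 + 323.741ms (3/4)
7. 2589.928ms @ 6 + 863.309ms (2)
8. 3453.237ms @ 8 + 431.655ms (1)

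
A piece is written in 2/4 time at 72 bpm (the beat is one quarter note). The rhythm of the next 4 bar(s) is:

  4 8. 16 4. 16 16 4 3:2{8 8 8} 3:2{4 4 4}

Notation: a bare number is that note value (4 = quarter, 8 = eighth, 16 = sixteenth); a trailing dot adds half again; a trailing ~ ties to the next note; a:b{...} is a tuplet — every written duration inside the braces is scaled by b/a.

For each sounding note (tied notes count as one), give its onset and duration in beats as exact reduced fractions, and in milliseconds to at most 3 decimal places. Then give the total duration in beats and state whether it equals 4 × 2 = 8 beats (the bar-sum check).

1) 0.0ms=0b +833.333ms=1b
2) 833.333ms=1b +625.0ms=3/4b
3) 1458.333ms=7/4b +208.333ms=1/4b
4) 1666.667ms=2b +1250.0ms=3/2b
5) 2916.667ms=7/2b +208.333ms=1/4b
6) 3125.0ms=15/4b +208.333ms=1/4b
7) 3333.333ms=4b +833.333ms=1b
8) 4166.667ms=5b +277.778ms=1/3b
9) 4444.444ms=16/3b +277.778ms=1/3b
10) 4722.222ms=17/3b +277.778ms=1/3b
11) 5000.0ms=6b +555.556ms=2/3b
12) 5555.556ms=20/3b +555.556ms=2/3b
13) 6111.111ms=22/3b +555.556ms=2/3b
Σ=8b of 8 (72bpm 2/4) — PASS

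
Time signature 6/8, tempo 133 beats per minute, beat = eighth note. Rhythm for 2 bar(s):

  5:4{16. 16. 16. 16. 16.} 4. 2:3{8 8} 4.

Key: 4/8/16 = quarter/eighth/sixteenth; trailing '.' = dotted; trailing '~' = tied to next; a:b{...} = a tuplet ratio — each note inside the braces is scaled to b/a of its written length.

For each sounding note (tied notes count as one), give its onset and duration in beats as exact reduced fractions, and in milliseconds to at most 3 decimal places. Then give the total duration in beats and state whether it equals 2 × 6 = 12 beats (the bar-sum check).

1) 0.0ms=0b +270.677ms=3/5b
2) 270.677ms=3/5b +270.677ms=3/5b
3) 541.353ms=6/5b +270.677ms=3/5b
4) 812.03ms=9/5b +270.677ms=3/5b
5) 1082.707ms=12/5b +270.677ms=3/5b
6) 1353.383ms=3b +1353.383ms=3b
7) 2706.767ms=6b +676.692ms=3/2b
8) 3383.459ms=15/2b +676.692ms=3/2b
9) 4060.15ms=9b +1353.383ms=3b
Σ=12b of 12 (133bpm 6/8) — PASS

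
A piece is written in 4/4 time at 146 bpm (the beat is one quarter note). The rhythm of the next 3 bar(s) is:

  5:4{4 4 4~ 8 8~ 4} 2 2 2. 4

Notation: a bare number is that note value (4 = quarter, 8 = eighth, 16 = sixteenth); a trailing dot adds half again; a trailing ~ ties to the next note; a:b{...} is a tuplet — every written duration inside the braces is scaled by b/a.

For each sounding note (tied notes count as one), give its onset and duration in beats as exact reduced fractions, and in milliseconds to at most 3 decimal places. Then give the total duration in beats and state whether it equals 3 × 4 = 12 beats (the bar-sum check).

1) 0.0ms=0b +328.767ms=4/5b
2) 328.767ms=4/5b +328.767ms=4/5b
3) 657.534ms=8/5b +493.151ms=6/5b
4) 1150.685ms=14/5b +493.151ms=6/5b
5) 1643.836ms=4b +821.918ms=2b
6) 2465.753ms=6b +821.918ms=2b
7) 3287.671ms=8b +1232.877ms=3b
8) 4520.548ms=11b +410.959ms=1b
Σ=12b of 12 (146bpm 4/4) — PASS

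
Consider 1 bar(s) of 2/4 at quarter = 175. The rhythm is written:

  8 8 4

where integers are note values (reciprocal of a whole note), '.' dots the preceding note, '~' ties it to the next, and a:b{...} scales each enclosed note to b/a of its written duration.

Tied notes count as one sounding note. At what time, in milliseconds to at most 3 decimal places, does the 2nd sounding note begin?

1. 0.0ms @ 0 + 171.429ms (1/2)
2. 171.429ms @ 1/2 + 171.429ms (1/2)
3. 342.857ms @ 1 + 342.857ms (1)

note 2 onset = 1/2b = 171.429ms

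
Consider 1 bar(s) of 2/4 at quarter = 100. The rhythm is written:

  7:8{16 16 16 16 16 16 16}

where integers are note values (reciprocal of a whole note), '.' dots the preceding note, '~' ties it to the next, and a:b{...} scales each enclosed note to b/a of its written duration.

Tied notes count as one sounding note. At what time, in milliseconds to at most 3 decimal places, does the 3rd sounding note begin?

note 3 onset = 4/7b = 342.857ms

1. 0.0ms @ 0 + 171.429ms (2/7)
2. 171.429ms @ 2/7 + 171.429ms (2/7)
3. 342.857ms @ 4/7 + 171.429ms (2/7)
4. 514.286ms @ 6/7 + 171.429ms (2/7)
5. 685.714ms @ 8/7 + 171.429ms (2/7)
6. 857.143ms @ 10/7 + 171.429ms (2/7)
7. 1028.571ms @ 12/7 + 171.429ms (2/7)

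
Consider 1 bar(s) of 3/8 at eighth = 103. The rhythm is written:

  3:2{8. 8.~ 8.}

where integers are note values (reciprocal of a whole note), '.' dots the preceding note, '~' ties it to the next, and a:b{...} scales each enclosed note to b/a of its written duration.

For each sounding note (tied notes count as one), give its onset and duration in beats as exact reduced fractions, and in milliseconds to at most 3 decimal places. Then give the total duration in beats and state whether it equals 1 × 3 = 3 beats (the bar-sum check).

1) 0.0ms=0b +582.524ms=1b
2) 582.524ms=1b +1165.049ms=2b
Σ=3b of 3 (103bpm 3/8) — PASS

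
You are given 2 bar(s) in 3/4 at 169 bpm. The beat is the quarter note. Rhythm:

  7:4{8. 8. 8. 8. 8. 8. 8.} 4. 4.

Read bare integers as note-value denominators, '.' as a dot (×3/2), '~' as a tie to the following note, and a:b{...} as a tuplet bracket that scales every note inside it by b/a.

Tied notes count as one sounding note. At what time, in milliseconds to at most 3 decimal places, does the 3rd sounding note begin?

note 3 onset = 6/7b = 304.311ms

1. 0.0ms @ 0 + 152.156ms (3/7)
2. 152.156ms @ 3/7 + 152.156ms (3/7)
3. 304.311ms @ 6/7 + 152.156ms (3/7)
4. 456.467ms @ 9/7 + 152.156ms (3/7)
5. 608.622ms @ 12/7 + 152.156ms (3/7)
6. 760.778ms @ 15/7 + 152.156ms (3/7)
7. 912.933ms @ 18/7 + 152.156ms (3/7)
8. 1065.089ms @ 3 + 532.544ms (3/2)
9. 1597.633ms @ 9/2 + 532.544ms (3/2)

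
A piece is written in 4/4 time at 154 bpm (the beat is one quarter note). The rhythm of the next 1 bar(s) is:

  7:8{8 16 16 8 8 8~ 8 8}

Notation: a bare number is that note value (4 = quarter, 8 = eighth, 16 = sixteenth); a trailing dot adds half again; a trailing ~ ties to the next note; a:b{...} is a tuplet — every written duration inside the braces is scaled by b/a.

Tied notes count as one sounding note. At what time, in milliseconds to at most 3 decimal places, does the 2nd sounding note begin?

1. 0.0ms @ 0 + 222.635ms (4/7)
2. 222.635ms @ 4/7 + 111.317ms (2/7)
3. 333.952ms @ 6/7 + 111.317ms (2/7)
4. 445.269ms @ 8/7 + 222.635ms (4/7)
5. 667.904ms @ 12/7 + 222.635ms (4/7)
6. 890.538ms @ 16/7 + 445.269ms (8/7)
7. 1335.807ms @ 24/7 + 222.635ms (4/7)

note 2 onset = 4/7b = 222.635ms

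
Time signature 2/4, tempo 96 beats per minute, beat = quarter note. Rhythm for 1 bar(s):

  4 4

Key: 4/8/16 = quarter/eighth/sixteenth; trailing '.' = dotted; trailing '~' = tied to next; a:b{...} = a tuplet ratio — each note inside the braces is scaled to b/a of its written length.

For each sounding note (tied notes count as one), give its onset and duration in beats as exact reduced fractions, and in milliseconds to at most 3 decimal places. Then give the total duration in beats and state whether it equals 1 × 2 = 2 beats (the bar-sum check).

1) 0.0ms=0b +625.0ms=1b
2) 625.0ms=1b +625.0ms=1b
Σ=2b of 2 (96bpm 2/4) — PASS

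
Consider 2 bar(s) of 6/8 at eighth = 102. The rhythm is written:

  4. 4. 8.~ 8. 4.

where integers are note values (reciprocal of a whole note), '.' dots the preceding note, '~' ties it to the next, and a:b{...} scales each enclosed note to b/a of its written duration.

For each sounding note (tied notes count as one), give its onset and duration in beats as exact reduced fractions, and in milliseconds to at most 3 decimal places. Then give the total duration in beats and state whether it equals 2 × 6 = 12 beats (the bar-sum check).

1) 0.0ms=0b +1764.706ms=3b
2) 1764.706ms=3b +1764.706ms=3b
3) 3529.412ms=6b +1764.706ms=3b
4) 5294.118ms=9b +1764.706ms=3b
Σ=12b of 12 (102bpm 6/8) — PASS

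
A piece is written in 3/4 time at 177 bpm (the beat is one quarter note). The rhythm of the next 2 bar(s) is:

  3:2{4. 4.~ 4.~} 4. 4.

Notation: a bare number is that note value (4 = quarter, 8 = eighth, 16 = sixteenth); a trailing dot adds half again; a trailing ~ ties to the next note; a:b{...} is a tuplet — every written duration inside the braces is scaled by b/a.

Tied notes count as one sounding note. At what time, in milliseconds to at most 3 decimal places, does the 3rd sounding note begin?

note 3 onset = 9/2b = 1525.424ms

1. 0.0ms @ 0 + 338.983ms (1)
2. 338.983ms @ 1 + 1186.441ms (7/2)
3. 1525.424ms @ 9/2 + 508.475ms (3/2)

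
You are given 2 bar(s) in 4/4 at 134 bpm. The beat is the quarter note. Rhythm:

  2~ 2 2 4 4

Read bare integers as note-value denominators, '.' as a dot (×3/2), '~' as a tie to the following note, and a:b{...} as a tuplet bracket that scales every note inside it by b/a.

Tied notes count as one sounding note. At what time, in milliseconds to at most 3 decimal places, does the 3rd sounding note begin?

note 3 onset = 6b = 2686.567ms

1. 0.0ms @ 0 + 1791.045ms (4)
2. 1791.045ms @ 4 + 895.522ms (2)
3. 2686.567ms @ 6 + 447.761ms (1)
4. 3134.328ms @ 7 + 447.761ms (1)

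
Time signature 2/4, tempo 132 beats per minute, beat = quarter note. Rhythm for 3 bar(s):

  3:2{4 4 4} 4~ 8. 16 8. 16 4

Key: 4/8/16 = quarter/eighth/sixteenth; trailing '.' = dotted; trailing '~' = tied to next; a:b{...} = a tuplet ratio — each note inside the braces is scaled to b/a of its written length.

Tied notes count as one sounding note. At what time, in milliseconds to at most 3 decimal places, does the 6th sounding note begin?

1. 0.0ms @ 0 + 303.03ms (2/3)
2. 303.03ms @ 2/3 + 303.03ms (2/3)
3. 606.061ms @ 4/3 + 303.03ms (2/3)
4. 909.091ms @ 2 + 795.455ms (7/4)
5. 1704.545ms @ 15/4 + 113.636ms (1/4)
6. 1818.182ms @ 4 + 340.909ms (3/4)
7. 2159.091ms @ 19/4 + 113.636ms (1/4)
8. 2272.727ms @ 5 + 454.545ms (1)

note 6 onset = 4b = 1818.182ms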